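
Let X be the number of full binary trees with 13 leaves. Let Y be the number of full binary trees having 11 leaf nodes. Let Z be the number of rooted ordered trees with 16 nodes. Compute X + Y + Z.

9919653

A full binary tree with L leaves has L−1 internal nodes and is counted by C_{L−1}; L = 13 gives C_12. So X = C_12 = 208012.
Full binary trees with 11 leaves have 11−1 = 10 internal nodes, so there are C_10 of them. So Y = C_10 = 16796.
Rooted ordered (plane) trees on m nodes have m−1 edges and are counted by C_{m−1}; m = 16 gives C_15. So Z = C_15 = 9694845.
X + Y + Z = 208012 + 16796 + 9694845 = 9919653.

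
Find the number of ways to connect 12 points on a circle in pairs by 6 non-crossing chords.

132

Non-crossing perfect matchings of 2n points on a circle are counted by C_n; with 12 points, n = 6.
C_6 = 132.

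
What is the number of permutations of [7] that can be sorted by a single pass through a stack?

Stack-sortable permutations are exactly the 231-avoiding ones, counted by C_n; here n = 7.
C_7 = C(14,7)/8 = 3432/8 = 429.

429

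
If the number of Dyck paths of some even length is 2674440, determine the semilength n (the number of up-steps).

14

Dyck paths of semilength n are counted by C_n. The Catalan number equal to 2674440 is C_14.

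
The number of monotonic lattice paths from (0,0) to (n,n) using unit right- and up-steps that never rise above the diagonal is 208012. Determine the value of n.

12

Such diagonal-avoiding paths in an n×n grid are counted by C_n, and C_12 = 208012.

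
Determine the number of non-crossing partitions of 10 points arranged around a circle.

16796

Non-crossing partitions of an n-element set are counted by C_n; here n = 10.
C_10 = C_9 · 2(2·9+1)/(9+2) = 4862 · 38/11 = 16796.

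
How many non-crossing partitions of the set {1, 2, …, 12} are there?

208012

Non-crossing partitions of an n-element set are counted by C_n; here n = 12.
C_12 = C(24,12)/13 = 2704156/13 = 208012.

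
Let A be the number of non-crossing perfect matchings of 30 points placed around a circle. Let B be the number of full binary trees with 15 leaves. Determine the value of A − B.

Non-crossing perfect matchings of 2n points on a circle are counted by C_n; with 30 points, n = 15. So A = C_15 = 9694845.
A full binary tree with L leaves has L−1 internal nodes and is counted by C_{L−1}; L = 15 gives C_14. So B = C_14 = 2674440.
A − B = 9694845 − 2674440 = 7020405.

7020405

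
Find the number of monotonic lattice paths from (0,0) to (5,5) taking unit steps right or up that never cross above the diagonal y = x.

Sub-diagonal monotone paths from (0,0) to (5,5) biject with Dyck paths of semilength 5, giving C_5.
C_5 = C(10,5)/6 = 252/6 = 42.

42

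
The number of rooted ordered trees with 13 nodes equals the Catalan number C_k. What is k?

12

A rooted plane tree on 13 nodes has 12 edges, and such trees are counted by C_12.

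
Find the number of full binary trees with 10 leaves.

4862

A full binary tree with L leaves has L−1 internal nodes and is counted by C_{L−1}; L = 10 gives C_9.
C_9 = C_8 · 2(2·8+1)/(8+2) = 1430 · 34/10 = 4862.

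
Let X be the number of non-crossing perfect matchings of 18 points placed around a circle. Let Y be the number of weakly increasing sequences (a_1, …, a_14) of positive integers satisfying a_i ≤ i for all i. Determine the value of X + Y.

2679302

Pairing 18 circle points by 9 non-crossing chords gives C_9 matchings. So X = C_9 = 4862.
Such sub-staircase sequences of length n are counted by C_n; here n = 14. So Y = C_14 = 2674440.
X + Y = 4862 + 2674440 = 2679302.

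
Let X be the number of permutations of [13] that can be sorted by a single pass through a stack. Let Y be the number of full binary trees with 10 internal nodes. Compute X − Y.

726104

By Knuth's characterisation, the stack-sortable permutations of length 13 are the 231-avoiders, numbering C_13. So X = C_13 = 742900.
The number of full binary trees on 10 internal nodes is the Catalan number C_10. So Y = C_10 = 16796.
X − Y = 742900 − 16796 = 726104.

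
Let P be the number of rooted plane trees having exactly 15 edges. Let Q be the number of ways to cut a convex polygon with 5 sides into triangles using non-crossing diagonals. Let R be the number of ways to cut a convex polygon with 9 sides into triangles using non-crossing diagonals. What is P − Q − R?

A rooted plane tree with 15 edges has 16 nodes, and the count is C_15. So P = C_15 = 9694845.
Triangulations of a convex m-gon are counted by C_{m−2}; with m = 5 this is C_3. So Q = C_3 = 5.
A convex 9-gon is triangulated into 7 triangles, and the number of such triangulations is the Catalan number C_{9−2} = C_7. So R = C_7 = 429.
P − Q − R = 9694845 − 5 − 429 = 9694411.

9694411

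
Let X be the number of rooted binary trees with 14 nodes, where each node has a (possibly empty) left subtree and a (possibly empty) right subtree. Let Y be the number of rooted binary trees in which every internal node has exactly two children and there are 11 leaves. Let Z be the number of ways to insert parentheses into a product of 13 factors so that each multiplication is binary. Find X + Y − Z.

2483224

Binary trees (left/right distinguished) on n nodes are counted by C_n; here n = 14. So X = C_14 = 2674440.
Full binary trees with 11 leaves have 11−1 = 10 internal nodes, so there are C_10 of them. So Y = C_10 = 16796.
Bracketing 13 factors into binary products is counted by C_{13−1} = C_12. So Z = C_12 = 208012.
X + Y − Z = 2674440 + 16796 − 208012 = 2483224.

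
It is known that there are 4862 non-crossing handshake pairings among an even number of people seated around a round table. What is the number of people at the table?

18

Non-crossing handshake pairings of 2n people are counted by C_n, and C_9 = 4862.
So n = 9, and there are 2n = 18 people.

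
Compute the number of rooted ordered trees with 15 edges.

A rooted plane tree with 15 edges has 16 nodes, and the count is C_15.
C_15 = C_14 · 2(2·14+1)/(14+2) = 2674440 · 58/16 = 9694845.

9694845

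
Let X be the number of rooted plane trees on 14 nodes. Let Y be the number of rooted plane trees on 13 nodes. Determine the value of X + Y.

950912

A rooted plane tree on 14 nodes has 13 edges, and such trees are counted by C_13. So X = C_13 = 742900.
A rooted plane tree on 13 nodes has 12 edges, and such trees are counted by C_12. So Y = C_12 = 208012.
X + Y = 742900 + 208012 = 950912.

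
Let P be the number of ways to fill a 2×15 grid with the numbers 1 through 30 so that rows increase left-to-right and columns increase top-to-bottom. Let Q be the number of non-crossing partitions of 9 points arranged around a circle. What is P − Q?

9689983

Standard Young tableaux of shape 2×n are counted by C_n; here n = 15. So P = C_15 = 9694845.
Non-crossing partitions of an n-element set are counted by C_n; here n = 9. So Q = C_9 = 4862.
P − Q = 9694845 − 4862 = 9689983.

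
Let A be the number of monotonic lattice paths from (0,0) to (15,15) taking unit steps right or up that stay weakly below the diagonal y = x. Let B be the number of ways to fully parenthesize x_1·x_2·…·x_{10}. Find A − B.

9689983

Monotone paths in an n×n grid that stay weakly below the diagonal are counted by C_n; here n = 15. So A = C_15 = 9694845.
Ways to associate a product of 10 factors correspond to binary trees on 10 leaves, so the count is C_9. So B = C_9 = 4862.
A − B = 9694845 − 4862 = 9689983.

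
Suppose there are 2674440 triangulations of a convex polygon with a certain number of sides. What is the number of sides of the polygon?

16

Triangulations of a convex m-gon are counted by C_{m−2}. Since C_14 = 2674440, the index is 14.
So m − 2 = 14, giving m = 16 sides.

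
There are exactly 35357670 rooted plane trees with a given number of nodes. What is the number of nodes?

17

Rooted ordered trees on m nodes are counted by C_{m−1}; 35357670 = C_16.
So the index is 16, and the number of nodes is 16 + 1 = 17.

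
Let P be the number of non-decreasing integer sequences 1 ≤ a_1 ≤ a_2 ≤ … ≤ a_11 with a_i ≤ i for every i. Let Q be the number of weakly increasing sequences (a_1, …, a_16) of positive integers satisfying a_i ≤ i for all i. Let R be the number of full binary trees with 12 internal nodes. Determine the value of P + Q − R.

Such sub-staircase sequences of length n are counted by C_n; here n = 11. So P = C_11 = 58786.
Weakly increasing sequences with a_i ≤ i biject with Dyck paths of semilength 16, so there are C_16. So Q = C_16 = 35357670.
Full binary trees with n internal nodes are counted by C_n; here n = 12. So R = C_12 = 208012.
P + Q − R = 58786 + 35357670 − 208012 = 35208444.

35208444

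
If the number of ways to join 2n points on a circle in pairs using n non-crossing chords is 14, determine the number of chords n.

4

Non-crossing pairings of 2n points on a circle are counted by C_n. Since C_4 = 14, the index is 4.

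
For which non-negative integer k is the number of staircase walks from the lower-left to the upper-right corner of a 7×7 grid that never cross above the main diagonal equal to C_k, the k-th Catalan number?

Monotone paths in an n×n grid that stay weakly below the diagonal are counted by C_n; here n = 7.

7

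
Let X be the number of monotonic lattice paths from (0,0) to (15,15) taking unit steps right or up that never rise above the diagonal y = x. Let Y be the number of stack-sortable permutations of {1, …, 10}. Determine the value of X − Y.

Monotone paths in an n×n grid that stay weakly below the diagonal are counted by C_n; here n = 15. So X = C_15 = 9694845.
Stack-sortable permutations are exactly the 231-avoiding ones, counted by C_n; here n = 10. So Y = C_10 = 16796.
X − Y = 9694845 − 16796 = 9678049.

9678049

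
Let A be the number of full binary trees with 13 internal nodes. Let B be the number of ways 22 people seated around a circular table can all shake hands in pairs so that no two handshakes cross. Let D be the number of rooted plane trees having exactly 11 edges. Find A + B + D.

860472

Full binary trees with n internal nodes are counted by C_n; here n = 13. So A = C_13 = 742900.
With 22 = 2·11 people, non-crossing handshake pairings are non-crossing perfect matchings on a circle, counted by C_11. So B = C_11 = 58786.
A rooted plane tree with 11 edges has 12 nodes, and the count is C_11. So D = C_11 = 58786.
A + B + D = 742900 + 58786 + 58786 = 860472.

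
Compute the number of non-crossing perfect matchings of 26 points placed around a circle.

Pairing 26 circle points by 13 non-crossing chords gives C_13 matchings.
C_13 = C(26,13)/14 = 10400600/14 = 742900.

742900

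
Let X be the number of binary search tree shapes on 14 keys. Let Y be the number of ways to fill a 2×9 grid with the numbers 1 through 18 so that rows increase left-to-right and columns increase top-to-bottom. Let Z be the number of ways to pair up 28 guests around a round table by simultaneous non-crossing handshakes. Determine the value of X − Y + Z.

5344018

Binary trees (left/right distinguished) on n nodes are counted by C_n; here n = 14. So X = C_14 = 2674440.
Standard Young tableaux of shape 2×n are counted by C_n; here n = 9. So Y = C_9 = 4862.
Non-crossing handshake pairings of 2n people are counted by C_n; 28 people gives n = 14. So Z = C_14 = 2674440.
X − Y + Z = 2674440 − 4862 + 2674440 = 5344018.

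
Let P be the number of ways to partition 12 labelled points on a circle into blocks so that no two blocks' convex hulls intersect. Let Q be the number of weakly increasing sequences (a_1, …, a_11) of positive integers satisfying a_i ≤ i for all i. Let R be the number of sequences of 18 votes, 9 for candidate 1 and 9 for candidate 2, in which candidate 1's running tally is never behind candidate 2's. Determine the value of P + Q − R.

Non-crossing partitions of an n-element set are counted by C_n; here n = 12. So P = C_12 = 208012.
Such sub-staircase sequences of length n are counted by C_n; here n = 11. So Q = C_11 = 58786.
Reading a vote for the leader as '(' and for the other as ')' turns such a sequence into a balanced string of 9 pairs, so the count is C_9. So R = C_9 = 4862.
P + Q − R = 208012 + 58786 − 4862 = 261936.

261936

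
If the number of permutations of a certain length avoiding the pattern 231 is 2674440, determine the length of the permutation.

14

Permutations of [n] avoiding a fixed length-3 pattern are counted by C_n, and C_14 = 2674440.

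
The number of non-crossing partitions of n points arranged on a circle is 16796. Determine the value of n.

Non-crossing partitions of [n] are counted by C_n. Since C_10 = 16796, the index is 10.

10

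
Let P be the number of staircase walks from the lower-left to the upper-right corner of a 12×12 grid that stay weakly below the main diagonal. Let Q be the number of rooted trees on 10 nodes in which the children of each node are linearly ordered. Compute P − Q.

203150

Monotone paths in an n×n grid that stay weakly below the diagonal are counted by C_n; here n = 12. So P = C_12 = 208012.
A rooted plane tree on 10 nodes has 9 edges, and such trees are counted by C_9. So Q = C_9 = 4862.
P − Q = 208012 − 4862 = 203150.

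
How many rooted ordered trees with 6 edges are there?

Rooted ordered trees with n edges are counted by C_n; here n = 6.
C_6 = C_5 · 2(2·5+1)/(5+2) = 42 · 22/7 = 132.

132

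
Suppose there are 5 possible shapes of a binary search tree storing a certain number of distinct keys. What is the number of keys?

Binary search tree shapes on n keys are counted by C_n. Since C_3 = 5, the index is 3.

3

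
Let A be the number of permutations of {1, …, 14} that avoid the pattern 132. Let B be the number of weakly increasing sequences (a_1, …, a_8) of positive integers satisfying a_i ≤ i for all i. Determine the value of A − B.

2673010

Permutations of [n] avoiding any single length-3 pattern are counted by C_n; here n = 14. So A = C_14 = 2674440.
Weakly increasing sequences with a_i ≤ i biject with Dyck paths of semilength 8, so there are C_8. So B = C_8 = 1430.
A − B = 2674440 − 1430 = 2673010.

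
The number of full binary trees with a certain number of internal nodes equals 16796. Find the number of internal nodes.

Full binary trees with n internal nodes are counted by C_n. The Catalan number equal to 16796 is C_10.

10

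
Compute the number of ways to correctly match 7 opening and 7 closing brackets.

A balanced arrangement of 7 bracket pairs is a Dyck word of semilength 7, so the count is C_7.
C_7 = C(14,7)/8 = 3432/8 = 429.

429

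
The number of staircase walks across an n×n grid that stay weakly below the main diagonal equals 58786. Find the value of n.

Such diagonal-avoiding paths in an n×n grid are counted by C_n; 58786 = C_11.

11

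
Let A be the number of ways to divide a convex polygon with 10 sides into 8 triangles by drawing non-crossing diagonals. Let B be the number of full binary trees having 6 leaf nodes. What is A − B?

1388

Triangulations of a convex m-gon are counted by C_{m−2}; with m = 10 this is C_8. So A = C_8 = 1430.
A full binary tree with L leaves has L−1 internal nodes and is counted by C_{L−1}; L = 6 gives C_5. So B = C_5 = 42.
A − B = 1430 − 42 = 1388.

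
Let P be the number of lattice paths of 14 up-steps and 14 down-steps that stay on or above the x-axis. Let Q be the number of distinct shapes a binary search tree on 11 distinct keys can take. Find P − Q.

2615654

Paths of 14 up- and 14 down-steps that never dip below the axis are Dyck paths; their count is C_14. So P = C_14 = 2674440.
Rooted binary trees with 11 nodes (each child slot possibly empty) number C_11. So Q = C_11 = 58786.
P − Q = 2674440 − 58786 = 2615654.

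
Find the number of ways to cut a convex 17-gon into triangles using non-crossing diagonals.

9694845

A convex 17-gon is triangulated into 15 triangles, and the number of such triangulations is the Catalan number C_{17−2} = C_15.
C_15 = 9694845.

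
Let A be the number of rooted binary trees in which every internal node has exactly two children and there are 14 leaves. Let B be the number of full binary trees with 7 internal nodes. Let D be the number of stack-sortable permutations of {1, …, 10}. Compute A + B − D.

Full binary trees with 14 leaves have 14−1 = 13 internal nodes, so there are C_13 of them. So A = C_13 = 742900.
The number of full binary trees on 7 internal nodes is the Catalan number C_7. So B = C_7 = 429.
By Knuth's characterisation, the stack-sortable permutations of length 10 are the 231-avoiders, numbering C_10. So D = C_10 = 16796.
A + B − D = 742900 + 429 − 16796 = 726533.

726533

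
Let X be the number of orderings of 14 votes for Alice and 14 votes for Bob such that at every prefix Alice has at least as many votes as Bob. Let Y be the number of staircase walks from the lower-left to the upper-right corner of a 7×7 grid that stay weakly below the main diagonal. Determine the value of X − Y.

Reading a vote for the leader as '(' and for the other as ')' turns such a sequence into a balanced string of 14 pairs, so the count is C_14. So X = C_14 = 2674440.
Monotone paths in an n×n grid that stay weakly below the diagonal are counted by C_n; here n = 7. So Y = C_7 = 429.
X − Y = 2674440 − 429 = 2674011.

2674011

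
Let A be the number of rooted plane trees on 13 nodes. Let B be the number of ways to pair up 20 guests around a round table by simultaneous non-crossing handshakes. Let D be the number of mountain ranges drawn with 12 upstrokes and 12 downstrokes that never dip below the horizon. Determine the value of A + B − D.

16796

Rooted ordered (plane) trees on m nodes have m−1 edges and are counted by C_{m−1}; m = 13 gives C_12. So A = C_12 = 208012.
With 20 = 2·10 people, non-crossing handshake pairings are non-crossing perfect matchings on a circle, counted by C_10. So B = C_10 = 16796.
Dyck paths of semilength n (length 2n) are counted by C_n; here n = 12. So D = C_12 = 208012.
A + B − D = 208012 + 16796 − 208012 = 16796.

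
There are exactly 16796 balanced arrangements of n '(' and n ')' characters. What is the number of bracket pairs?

Balanced strings of n bracket-pairs are counted by C_n. Since C_10 = 16796, the index is 10.

10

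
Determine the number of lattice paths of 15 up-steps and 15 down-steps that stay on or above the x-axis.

9694845

A Dyck path with 15 up-steps and 15 down-steps has semilength 15, so there are C_15 of them.
C_15 = C(30,15)/16 = 155117520/16 = 9694845.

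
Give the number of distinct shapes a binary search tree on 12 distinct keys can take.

208012

Binary trees (left/right distinguished) on n nodes are counted by C_n; here n = 12.
C_12 = C(24,12)/13 = 2704156/13 = 208012.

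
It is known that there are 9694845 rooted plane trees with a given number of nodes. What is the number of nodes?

16

Rooted ordered trees on m nodes are counted by C_{m−1}; 9694845 = C_15.
So the index is 15, and the number of nodes is 15 + 1 = 16.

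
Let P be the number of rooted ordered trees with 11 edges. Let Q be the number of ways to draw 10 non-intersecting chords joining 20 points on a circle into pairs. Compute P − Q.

41990

A rooted plane tree with 11 edges has 12 nodes, and the count is C_11. So P = C_11 = 58786.
Non-crossing perfect matchings of 2n points on a circle are counted by C_n; with 20 points, n = 10. So Q = C_10 = 16796.
P − Q = 58786 − 16796 = 41990.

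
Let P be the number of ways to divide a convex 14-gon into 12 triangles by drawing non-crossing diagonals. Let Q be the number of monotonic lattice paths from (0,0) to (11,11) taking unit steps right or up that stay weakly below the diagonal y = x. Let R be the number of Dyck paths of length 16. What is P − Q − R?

The number of triangulations of a 14-gon is the Catalan number C_12 (index = sides − 2). So P = C_12 = 208012.
Monotone paths in an n×n grid that stay weakly below the diagonal are counted by C_n; here n = 11. So Q = C_11 = 58786.
Dyck paths of semilength n (length 2n) are counted by C_n; here n = 8. So R = C_8 = 1430.
P − Q − R = 208012 − 58786 − 1430 = 147796.

147796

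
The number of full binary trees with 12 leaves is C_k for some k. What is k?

A full binary tree with L leaves has L−1 internal nodes and is counted by C_{L−1}; L = 12 gives C_11.

11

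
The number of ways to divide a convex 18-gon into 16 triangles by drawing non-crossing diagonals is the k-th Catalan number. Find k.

The number of triangulations of an 18-gon is the Catalan number C_16 (index = sides − 2).

16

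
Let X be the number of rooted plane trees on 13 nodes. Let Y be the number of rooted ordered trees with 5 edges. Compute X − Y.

207970

A rooted plane tree on 13 nodes has 12 edges, and such trees are counted by C_12. So X = C_12 = 208012.
A rooted plane tree with 5 edges has 6 nodes, and the count is C_5. So Y = C_5 = 42.
X − Y = 208012 − 42 = 207970.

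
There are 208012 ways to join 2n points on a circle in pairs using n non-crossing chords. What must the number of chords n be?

12

Non-crossing pairings of 2n points on a circle are counted by C_n; 208012 = C_12.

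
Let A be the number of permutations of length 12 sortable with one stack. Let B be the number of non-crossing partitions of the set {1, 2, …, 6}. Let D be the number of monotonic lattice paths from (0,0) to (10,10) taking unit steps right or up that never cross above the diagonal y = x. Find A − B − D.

191084

Stack-sortable permutations are exactly the 231-avoiding ones, counted by C_n; here n = 12. So A = C_12 = 208012.
Non-crossing partitions of an n-element set are counted by C_n; here n = 6. So B = C_6 = 132.
Sub-diagonal monotone paths from (0,0) to (10,10) biject with Dyck paths of semilength 10, giving C_10. So D = C_10 = 16796.
A − B − D = 208012 − 132 − 16796 = 191084.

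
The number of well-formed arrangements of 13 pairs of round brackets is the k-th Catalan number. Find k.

13

Balanced strings of n pairs of brackets are counted by C_n; here n = 13.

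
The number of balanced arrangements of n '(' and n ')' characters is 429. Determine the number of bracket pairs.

Balanced strings of n bracket-pairs are counted by C_n. Since C_7 = 429, the index is 7.

7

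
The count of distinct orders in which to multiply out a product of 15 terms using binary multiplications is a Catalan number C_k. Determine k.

14

Ways to associate a product of 15 factors correspond to binary trees on 15 leaves, so the count is C_14.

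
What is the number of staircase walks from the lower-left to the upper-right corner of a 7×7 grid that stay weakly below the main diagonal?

Monotone paths in an n×n grid that stay weakly below the diagonal are counted by C_n; here n = 7.
C_7 = C_6 · 2(2·6+1)/(6+2) = 132 · 26/8 = 429.

429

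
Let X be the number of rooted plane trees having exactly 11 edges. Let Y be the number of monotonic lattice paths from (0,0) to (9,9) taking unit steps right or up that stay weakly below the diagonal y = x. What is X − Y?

53924

Rooted ordered trees with n edges are counted by C_n; here n = 11. So X = C_11 = 58786.
Monotone paths in an n×n grid that stay weakly below the diagonal are counted by C_n; here n = 9. So Y = C_9 = 4862.
X − Y = 58786 − 4862 = 53924.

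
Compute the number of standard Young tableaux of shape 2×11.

By the hook-length formula (or a Dyck-path bijection), SYT of shape 2×11 number C_11.
C_11 = C(22,11)/12 = 705432/12 = 58786.

58786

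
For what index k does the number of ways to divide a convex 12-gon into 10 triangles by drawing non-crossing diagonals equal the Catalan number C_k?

10

A convex 12-gon is triangulated into 10 triangles, and the number of such triangulations is the Catalan number C_{12−2} = C_10.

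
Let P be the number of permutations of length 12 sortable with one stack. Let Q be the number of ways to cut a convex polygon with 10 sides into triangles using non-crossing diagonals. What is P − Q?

Stack-sortable permutations are exactly the 231-avoiding ones, counted by C_n; here n = 12. So P = C_12 = 208012.
A convex 10-gon is triangulated into 8 triangles, and the number of such triangulations is the Catalan number C_{10−2} = C_8. So Q = C_8 = 1430.
P − Q = 208012 − 1430 = 206582.

206582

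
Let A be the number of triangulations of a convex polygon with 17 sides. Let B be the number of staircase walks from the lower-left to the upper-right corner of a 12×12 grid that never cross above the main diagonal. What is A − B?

Triangulations of a convex m-gon are counted by C_{m−2}; with m = 17 this is C_15. So A = C_15 = 9694845.
Monotone paths in an n×n grid that stay weakly below the diagonal are counted by C_n; here n = 12. So B = C_12 = 208012.
A − B = 9694845 − 208012 = 9486833.

9486833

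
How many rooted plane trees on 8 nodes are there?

429

A rooted plane tree on 8 nodes has 7 edges, and such trees are counted by C_7.
C_7 = C(14,7)/8 = 3432/8 = 429.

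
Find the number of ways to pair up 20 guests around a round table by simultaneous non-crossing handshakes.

16796

With 20 = 2·10 people, non-crossing handshake pairings are non-crossing perfect matchings on a circle, counted by C_10.
C_10 = 16796.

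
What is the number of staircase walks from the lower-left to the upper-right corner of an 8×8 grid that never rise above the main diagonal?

1430

Sub-diagonal monotone paths from (0,0) to (8,8) biject with Dyck paths of semilength 8, giving C_8.
C_8 = C_7 · 2(2·7+1)/(7+2) = 429 · 30/9 = 1430.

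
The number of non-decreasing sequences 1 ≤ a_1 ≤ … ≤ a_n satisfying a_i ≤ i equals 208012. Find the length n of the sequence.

12

Such sub-staircase sequences of length n are counted by C_n; 208012 = C_12.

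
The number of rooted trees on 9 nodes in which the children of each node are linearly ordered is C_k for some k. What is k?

Rooted ordered (plane) trees on m nodes have m−1 edges and are counted by C_{m−1}; m = 9 gives C_8.

8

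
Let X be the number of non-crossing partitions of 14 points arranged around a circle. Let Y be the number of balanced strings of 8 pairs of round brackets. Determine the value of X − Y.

2673010

Non-crossing partitions of an n-element set are counted by C_n; here n = 14. So X = C_14 = 2674440.
With 8 pairs the number of balanced bracket strings is the Catalan number C_8. So Y = C_8 = 1430.
X − Y = 2674440 − 1430 = 2673010.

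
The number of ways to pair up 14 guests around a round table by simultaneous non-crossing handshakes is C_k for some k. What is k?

7

Non-crossing handshake pairings of 2n people are counted by C_n; 14 people gives n = 7.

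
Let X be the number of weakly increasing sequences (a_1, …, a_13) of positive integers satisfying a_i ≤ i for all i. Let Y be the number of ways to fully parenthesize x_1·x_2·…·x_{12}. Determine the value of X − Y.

684114

Such sub-staircase sequences of length n are counted by C_n; here n = 13. So X = C_13 = 742900.
Bracketing 12 factors into binary products is counted by C_{12−1} = C_11. So Y = C_11 = 58786.
X − Y = 742900 − 58786 = 684114.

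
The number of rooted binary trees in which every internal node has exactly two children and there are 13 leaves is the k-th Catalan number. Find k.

12

A full binary tree with L leaves has L−1 internal nodes and is counted by C_{L−1}; L = 13 gives C_12.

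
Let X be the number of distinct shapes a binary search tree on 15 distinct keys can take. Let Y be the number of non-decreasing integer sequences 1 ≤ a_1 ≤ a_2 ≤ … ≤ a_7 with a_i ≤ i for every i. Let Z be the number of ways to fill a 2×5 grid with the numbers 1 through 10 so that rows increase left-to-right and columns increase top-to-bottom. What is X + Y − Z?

There are C_n binary search tree shapes on n keys; with n = 15 that is C_15. So X = C_15 = 9694845.
Such sub-staircase sequences of length n are counted by C_n; here n = 7. So Y = C_7 = 429.
By the hook-length formula (or a Dyck-path bijection), SYT of shape 2×5 number C_5. So Z = C_5 = 42.
X + Y − Z = 9694845 + 429 − 42 = 9695232.

9695232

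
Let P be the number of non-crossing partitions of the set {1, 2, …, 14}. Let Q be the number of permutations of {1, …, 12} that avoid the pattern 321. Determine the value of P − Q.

The non-crossing partitions of [14] form a lattice of size C_14. So P = C_14 = 2674440.
For any fixed pattern of length 3, the pattern-avoiding permutations of [12] number C_12. So Q = C_12 = 208012.
P − Q = 2674440 − 208012 = 2466428.

2466428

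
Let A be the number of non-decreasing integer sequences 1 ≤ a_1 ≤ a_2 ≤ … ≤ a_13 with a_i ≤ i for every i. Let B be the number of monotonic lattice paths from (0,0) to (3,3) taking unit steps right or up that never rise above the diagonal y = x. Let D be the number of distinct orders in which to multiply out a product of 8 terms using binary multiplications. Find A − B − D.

Weakly increasing sequences with a_i ≤ i biject with Dyck paths of semilength 13, so there are C_13. So A = C_13 = 742900.
Sub-diagonal monotone paths from (0,0) to (3,3) biject with Dyck paths of semilength 3, giving C_3. So B = C_3 = 5.
Bracketing 8 factors into binary products is counted by C_{8−1} = C_7. So D = C_7 = 429.
A − B − D = 742900 − 5 − 429 = 742466.

742466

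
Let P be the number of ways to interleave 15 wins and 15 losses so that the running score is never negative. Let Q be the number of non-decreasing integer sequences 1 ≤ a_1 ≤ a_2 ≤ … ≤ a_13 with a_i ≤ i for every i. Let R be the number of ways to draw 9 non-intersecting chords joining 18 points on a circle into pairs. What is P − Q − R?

8947083

Ballot sequences with n votes each where one side never trails are Dyck words, counted by C_n; here n = 15. So P = C_15 = 9694845.
Such sub-staircase sequences of length n are counted by C_n; here n = 13. So Q = C_13 = 742900.
Pairing 18 circle points by 9 non-crossing chords gives C_9 matchings. So R = C_9 = 4862.
P − Q − R = 9694845 − 742900 − 4862 = 8947083.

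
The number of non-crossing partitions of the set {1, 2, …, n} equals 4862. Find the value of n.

9

Non-crossing partitions of [n] are counted by C_n, and C_9 = 4862.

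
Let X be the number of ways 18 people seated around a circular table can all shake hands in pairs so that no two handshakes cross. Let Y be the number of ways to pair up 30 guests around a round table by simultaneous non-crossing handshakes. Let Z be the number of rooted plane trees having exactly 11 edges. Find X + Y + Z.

With 18 = 2·9 people, non-crossing handshake pairings are non-crossing perfect matchings on a circle, counted by C_9. So X = C_9 = 4862.
Non-crossing handshake pairings of 2n people are counted by C_n; 30 people gives n = 15. So Y = C_15 = 9694845.
A rooted plane tree with 11 edges has 12 nodes, and the count is C_11. So Z = C_11 = 58786.
X + Y + Z = 4862 + 9694845 + 58786 = 9758493.

9758493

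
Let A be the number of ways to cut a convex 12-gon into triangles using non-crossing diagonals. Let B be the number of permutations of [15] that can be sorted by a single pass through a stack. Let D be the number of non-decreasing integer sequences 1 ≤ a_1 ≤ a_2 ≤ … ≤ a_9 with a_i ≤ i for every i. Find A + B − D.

A convex 12-gon is triangulated into 10 triangles, and the number of such triangulations is the Catalan number C_{12−2} = C_10. So A = C_10 = 16796.
By Knuth's characterisation, the stack-sortable permutations of length 15 are the 231-avoiders, numbering C_15. So B = C_15 = 9694845.
Weakly increasing sequences with a_i ≤ i biject with Dyck paths of semilength 9, so there are C_9. So D = C_9 = 4862.
A + B − D = 16796 + 9694845 − 4862 = 9706779.

9706779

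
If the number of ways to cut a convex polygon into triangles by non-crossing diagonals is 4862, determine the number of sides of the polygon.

Triangulations of a convex m-gon are counted by C_{m−2}; 4862 = C_9.
So m − 2 = 9, giving m = 11 sides.

11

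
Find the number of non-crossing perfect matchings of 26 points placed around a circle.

Pairing 26 circle points by 13 non-crossing chords gives C_13 matchings.
C_13 = C(26,13)/14 = 10400600/14 = 742900.

742900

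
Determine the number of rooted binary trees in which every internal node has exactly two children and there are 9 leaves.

1430

Full binary trees with 9 leaves have 9−1 = 8 internal nodes, so there are C_8 of them.
C_8 = C_7 · 2(2·7+1)/(7+2) = 429 · 30/9 = 1430.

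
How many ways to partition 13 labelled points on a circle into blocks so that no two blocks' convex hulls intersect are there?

742900

The non-crossing partitions of [13] form a lattice of size C_13.
C_13 = C_12 · 2(2·12+1)/(12+2) = 208012 · 50/14 = 742900.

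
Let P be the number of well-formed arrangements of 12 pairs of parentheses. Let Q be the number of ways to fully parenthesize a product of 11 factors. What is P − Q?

191216

Balanced strings of n pairs of brackets are counted by C_n; here n = 12. So P = C_12 = 208012.
Bracketing 11 factors into binary products is counted by C_{11−1} = C_10. So Q = C_10 = 16796.
P − Q = 208012 − 16796 = 191216.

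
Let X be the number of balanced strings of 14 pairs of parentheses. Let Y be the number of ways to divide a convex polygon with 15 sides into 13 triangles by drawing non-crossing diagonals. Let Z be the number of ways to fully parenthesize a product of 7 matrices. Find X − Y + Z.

A balanced arrangement of 14 bracket pairs is a Dyck word of semilength 14, so the count is C_14. So X = C_14 = 2674440.
Triangulations of a convex m-gon are counted by C_{m−2}; with m = 15 this is C_13. So Y = C_13 = 742900.
Parenthesizations of m factors correspond to full binary trees with m leaves, counted by C_{m−1}; m = 7 gives C_6. So Z = C_6 = 132.
X − Y + Z = 2674440 − 742900 + 132 = 1931672.

1931672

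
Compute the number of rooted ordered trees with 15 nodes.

Rooted ordered (plane) trees on m nodes have m−1 edges and are counted by C_{m−1}; m = 15 gives C_14.
C_14 = C_13 · 2(2·13+1)/(13+2) = 742900 · 54/15 = 2674440.

2674440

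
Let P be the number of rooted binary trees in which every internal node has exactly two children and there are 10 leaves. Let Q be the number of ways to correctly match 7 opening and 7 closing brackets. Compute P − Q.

Full binary trees with 10 leaves have 10−1 = 9 internal nodes, so there are C_9 of them. So P = C_9 = 4862.
With 7 pairs the number of balanced bracket strings is the Catalan number C_7. So Q = C_7 = 429.
P − Q = 4862 − 429 = 4433.

4433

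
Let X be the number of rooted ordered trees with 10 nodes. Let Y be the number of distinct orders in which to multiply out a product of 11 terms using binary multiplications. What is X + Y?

Rooted ordered (plane) trees on m nodes have m−1 edges and are counted by C_{m−1}; m = 10 gives C_9. So X = C_9 = 4862.
Bracketing 11 factors into binary products is counted by C_{11−1} = C_10. So Y = C_10 = 16796.
X + Y = 4862 + 16796 = 21658.

21658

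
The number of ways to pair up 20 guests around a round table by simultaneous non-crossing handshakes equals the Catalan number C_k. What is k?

10

With 20 = 2·10 people, non-crossing handshake pairings are non-crossing perfect matchings on a circle, counted by C_10.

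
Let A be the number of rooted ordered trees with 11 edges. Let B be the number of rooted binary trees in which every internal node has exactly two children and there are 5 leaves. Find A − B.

58772

Rooted ordered trees with n edges are counted by C_n; here n = 11. So A = C_11 = 58786.
Full binary trees with 5 leaves have 5−1 = 4 internal nodes, so there are C_4 of them. So B = C_4 = 14.
A − B = 58786 − 14 = 58772.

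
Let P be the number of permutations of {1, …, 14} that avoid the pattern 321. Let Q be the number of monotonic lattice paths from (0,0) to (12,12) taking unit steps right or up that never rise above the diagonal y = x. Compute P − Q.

2466428

For any fixed pattern of length 3, the pattern-avoiding permutations of [14] number C_14. So P = C_14 = 2674440.
Sub-diagonal monotone paths from (0,0) to (12,12) biject with Dyck paths of semilength 12, giving C_12. So Q = C_12 = 208012.
P − Q = 2674440 − 208012 = 2466428.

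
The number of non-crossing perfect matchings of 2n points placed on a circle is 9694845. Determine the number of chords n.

Non-crossing pairings of 2n points on a circle are counted by C_n; 9694845 = C_15.

15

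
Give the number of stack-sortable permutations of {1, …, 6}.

132

Stack-sortable permutations are exactly the 231-avoiding ones, counted by C_n; here n = 6.
C_6 = C(12,6)/7 = 924/7 = 132.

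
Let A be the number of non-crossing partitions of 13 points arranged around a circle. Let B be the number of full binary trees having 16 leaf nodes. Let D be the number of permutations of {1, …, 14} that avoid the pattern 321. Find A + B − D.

Non-crossing partitions of an n-element set are counted by C_n; here n = 13. So A = C_13 = 742900.
A full binary tree with L leaves has L−1 internal nodes and is counted by C_{L−1}; L = 16 gives C_15. So B = C_15 = 9694845.
Permutations of [n] avoiding any single length-3 pattern are counted by C_n; here n = 14. So D = C_14 = 2674440.
A + B − D = 742900 + 9694845 − 2674440 = 7763305.

7763305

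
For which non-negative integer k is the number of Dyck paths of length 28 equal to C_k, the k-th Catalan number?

Dyck paths of semilength n (length 2n) are counted by C_n; here n = 14.

14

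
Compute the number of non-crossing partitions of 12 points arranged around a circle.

208012

Non-crossing partitions of an n-element set are counted by C_n; here n = 12.
C_12 = C(24,12)/13 = 2704156/13 = 208012.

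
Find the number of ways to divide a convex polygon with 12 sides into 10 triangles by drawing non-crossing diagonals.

16796

A convex 12-gon is triangulated into 10 triangles, and the number of such triangulations is the Catalan number C_{12−2} = C_10.
C_10 = C_9 · 2(2·9+1)/(9+2) = 4862 · 38/11 = 16796.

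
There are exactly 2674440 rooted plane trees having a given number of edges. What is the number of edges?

14

Rooted ordered trees with n edges are counted by C_n, and C_14 = 2674440.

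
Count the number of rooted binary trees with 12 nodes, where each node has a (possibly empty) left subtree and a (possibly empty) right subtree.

Binary trees (left/right distinguished) on n nodes are counted by C_n; here n = 12.
C_12 = C(24,12)/13 = 2704156/13 = 208012.

208012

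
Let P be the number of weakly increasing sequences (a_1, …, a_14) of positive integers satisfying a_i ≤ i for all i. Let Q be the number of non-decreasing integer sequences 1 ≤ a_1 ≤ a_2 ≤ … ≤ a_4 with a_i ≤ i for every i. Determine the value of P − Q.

2674426

Such sub-staircase sequences of length n are counted by C_n; here n = 14. So P = C_14 = 2674440.
Weakly increasing sequences with a_i ≤ i biject with Dyck paths of semilength 4, so there are C_4. So Q = C_4 = 14.
P − Q = 2674440 − 14 = 2674426.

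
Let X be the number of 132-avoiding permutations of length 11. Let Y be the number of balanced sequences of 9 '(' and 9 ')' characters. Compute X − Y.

53924

For any fixed pattern of length 3, the pattern-avoiding permutations of [11] number C_11. So X = C_11 = 58786.
Balanced strings of n pairs of brackets are counted by C_n; here n = 9. So Y = C_9 = 4862.
X − Y = 58786 − 4862 = 53924.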